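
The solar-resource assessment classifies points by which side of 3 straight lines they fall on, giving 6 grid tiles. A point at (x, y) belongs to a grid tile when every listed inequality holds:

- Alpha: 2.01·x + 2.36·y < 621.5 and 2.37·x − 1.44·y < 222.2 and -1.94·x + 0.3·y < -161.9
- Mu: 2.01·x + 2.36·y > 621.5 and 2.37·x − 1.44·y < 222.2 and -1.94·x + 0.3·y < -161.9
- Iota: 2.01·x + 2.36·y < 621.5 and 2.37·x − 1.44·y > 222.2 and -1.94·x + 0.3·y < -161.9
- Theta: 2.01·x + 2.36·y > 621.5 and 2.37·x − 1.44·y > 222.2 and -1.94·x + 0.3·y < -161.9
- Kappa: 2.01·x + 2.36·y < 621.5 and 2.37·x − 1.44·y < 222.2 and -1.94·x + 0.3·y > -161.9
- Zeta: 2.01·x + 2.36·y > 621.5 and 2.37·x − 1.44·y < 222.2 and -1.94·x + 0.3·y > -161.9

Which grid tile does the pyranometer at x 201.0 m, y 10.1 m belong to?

2.01·201.0 + 2.36·10.1 = 427.846, which is < 621.5
2.37·201.0 − 1.44·10.1 = 461.826, which is > 222.2
-1.94·201.0 + 0.3·10.1 = -386.910, which is < -161.9
This sign pattern matches Iota.

Iota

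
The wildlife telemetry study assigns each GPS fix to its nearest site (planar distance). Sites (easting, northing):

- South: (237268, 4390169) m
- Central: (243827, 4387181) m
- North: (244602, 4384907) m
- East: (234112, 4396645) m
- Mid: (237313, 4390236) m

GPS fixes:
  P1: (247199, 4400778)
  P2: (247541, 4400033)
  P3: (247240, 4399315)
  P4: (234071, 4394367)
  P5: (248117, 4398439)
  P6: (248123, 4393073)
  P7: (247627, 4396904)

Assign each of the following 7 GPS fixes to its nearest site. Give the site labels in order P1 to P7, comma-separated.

P1 → East (d²=188351258.00)
P2 → Central (d²=178967700.00)
P3 → Central (d²=158882525.00)
P4 → East (d²=5190965.00)
P5 → Central (d²=145146664.00)
P6 → Central (d²=53171280.00)
P7 → Central (d²=108976729.00)

East, Central, Central, East, Central, Central, Central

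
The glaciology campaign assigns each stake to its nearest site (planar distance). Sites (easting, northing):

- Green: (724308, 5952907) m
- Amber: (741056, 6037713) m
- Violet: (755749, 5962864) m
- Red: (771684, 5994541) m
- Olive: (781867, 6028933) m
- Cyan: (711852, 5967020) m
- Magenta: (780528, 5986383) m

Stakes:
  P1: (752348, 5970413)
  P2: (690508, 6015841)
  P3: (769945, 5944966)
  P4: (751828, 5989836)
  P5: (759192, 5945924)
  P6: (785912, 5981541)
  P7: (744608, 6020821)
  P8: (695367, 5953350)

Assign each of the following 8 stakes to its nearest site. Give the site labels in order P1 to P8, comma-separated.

Violet, Cyan, Violet, Red, Violet, Magenta, Amber, Cyan

P1 → Violet (d²=68554202.00)
P2 → Cyan (d²=2839056377.00)
P3 → Violet (d²=521864820.00)
P4 → Red (d²=416397761.00)
P5 → Violet (d²=298817849.00)
P6 → Magenta (d²=52432420.00)
P7 → Amber (d²=297956368.00)
P8 → Cyan (d²=458624125.00)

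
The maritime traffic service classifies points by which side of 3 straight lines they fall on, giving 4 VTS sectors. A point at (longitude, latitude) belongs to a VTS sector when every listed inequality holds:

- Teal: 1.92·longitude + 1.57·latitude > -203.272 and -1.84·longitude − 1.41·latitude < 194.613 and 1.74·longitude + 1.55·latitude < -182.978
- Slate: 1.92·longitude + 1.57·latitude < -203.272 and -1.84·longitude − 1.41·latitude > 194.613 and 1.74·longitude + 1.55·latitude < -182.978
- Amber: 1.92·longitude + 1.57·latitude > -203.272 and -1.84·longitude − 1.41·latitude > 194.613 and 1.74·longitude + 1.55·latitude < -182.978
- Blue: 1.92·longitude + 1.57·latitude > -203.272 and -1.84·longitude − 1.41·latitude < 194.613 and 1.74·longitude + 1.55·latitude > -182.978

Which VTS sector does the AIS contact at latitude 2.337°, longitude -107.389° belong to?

Teal

1.92·-107.389 + 1.57·2.337 = -202.518, which is > -203.272
-1.84·-107.389 − 1.41·2.337 = 194.301, which is < 194.613
1.74·-107.389 + 1.55·2.337 = -183.235, which is < -182.978
This sign pattern matches Teal.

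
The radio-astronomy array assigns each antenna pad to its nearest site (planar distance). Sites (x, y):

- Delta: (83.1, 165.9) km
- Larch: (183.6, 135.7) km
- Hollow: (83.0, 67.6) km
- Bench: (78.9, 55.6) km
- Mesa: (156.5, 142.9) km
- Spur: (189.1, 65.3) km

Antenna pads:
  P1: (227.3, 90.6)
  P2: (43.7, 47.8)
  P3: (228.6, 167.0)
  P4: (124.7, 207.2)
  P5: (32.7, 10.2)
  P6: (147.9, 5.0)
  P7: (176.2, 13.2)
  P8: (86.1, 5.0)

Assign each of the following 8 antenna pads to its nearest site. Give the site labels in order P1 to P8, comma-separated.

Spur, Bench, Larch, Delta, Bench, Spur, Spur, Bench

P1 → Spur (d²=2099.33)
P2 → Bench (d²=1299.88)
P3 → Larch (d²=3004.69)
P4 → Delta (d²=3436.25)
P5 → Bench (d²=4195.60)
P6 → Spur (d²=5333.53)
P7 → Spur (d²=2880.82)
P8 → Bench (d²=2612.20)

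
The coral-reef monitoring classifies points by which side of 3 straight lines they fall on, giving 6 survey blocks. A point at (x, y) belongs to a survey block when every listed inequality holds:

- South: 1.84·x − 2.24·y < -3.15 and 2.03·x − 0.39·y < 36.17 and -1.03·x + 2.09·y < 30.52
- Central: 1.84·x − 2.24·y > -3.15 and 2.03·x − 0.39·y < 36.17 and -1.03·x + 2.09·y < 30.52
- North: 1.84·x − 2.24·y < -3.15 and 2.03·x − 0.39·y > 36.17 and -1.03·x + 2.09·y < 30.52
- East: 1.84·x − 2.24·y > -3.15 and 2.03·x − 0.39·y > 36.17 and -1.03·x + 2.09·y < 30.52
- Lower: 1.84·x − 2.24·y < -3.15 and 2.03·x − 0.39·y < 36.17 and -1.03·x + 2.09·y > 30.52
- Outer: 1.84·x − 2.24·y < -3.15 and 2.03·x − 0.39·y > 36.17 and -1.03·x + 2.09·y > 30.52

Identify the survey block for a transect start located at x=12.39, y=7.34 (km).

1.84·12.39 − 2.24·7.34 = 6.356, which is > -3.15
2.03·12.39 − 0.39·7.34 = 22.289, which is < 36.17
-1.03·12.39 + 2.09·7.34 = 2.579, which is < 30.52
This sign pattern matches Central.

Central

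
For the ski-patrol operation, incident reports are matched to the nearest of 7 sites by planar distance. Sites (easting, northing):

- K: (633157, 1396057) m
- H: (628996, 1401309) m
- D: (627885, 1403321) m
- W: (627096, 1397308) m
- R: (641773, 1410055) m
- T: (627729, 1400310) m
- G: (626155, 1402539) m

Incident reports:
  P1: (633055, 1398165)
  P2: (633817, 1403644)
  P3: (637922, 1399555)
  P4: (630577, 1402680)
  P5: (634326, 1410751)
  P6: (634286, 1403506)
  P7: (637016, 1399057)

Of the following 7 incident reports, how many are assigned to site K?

3

P1 → K
P2 → H
P3 → K
P4 → H
P5 → R
P6 → H
P7 → K
3 of the 7 go to K.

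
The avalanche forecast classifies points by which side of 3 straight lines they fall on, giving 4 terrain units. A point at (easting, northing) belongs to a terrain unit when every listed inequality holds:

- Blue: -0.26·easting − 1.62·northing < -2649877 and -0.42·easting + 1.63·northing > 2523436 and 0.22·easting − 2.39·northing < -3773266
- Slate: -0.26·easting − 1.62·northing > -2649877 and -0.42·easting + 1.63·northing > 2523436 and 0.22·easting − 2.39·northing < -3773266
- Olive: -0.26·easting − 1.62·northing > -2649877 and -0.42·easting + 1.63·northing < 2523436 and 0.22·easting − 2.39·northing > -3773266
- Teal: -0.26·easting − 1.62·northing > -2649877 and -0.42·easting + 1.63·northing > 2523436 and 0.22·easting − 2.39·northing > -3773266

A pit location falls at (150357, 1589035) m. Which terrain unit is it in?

Teal

-0.26·150357 − 1.62·1589035 = -2613329.520, which is > -2649877
-0.42·150357 + 1.63·1589035 = 2526977.110, which is > 2523436
0.22·150357 − 2.39·1589035 = -3764715.110, which is > -3773266
This sign pattern matches Teal.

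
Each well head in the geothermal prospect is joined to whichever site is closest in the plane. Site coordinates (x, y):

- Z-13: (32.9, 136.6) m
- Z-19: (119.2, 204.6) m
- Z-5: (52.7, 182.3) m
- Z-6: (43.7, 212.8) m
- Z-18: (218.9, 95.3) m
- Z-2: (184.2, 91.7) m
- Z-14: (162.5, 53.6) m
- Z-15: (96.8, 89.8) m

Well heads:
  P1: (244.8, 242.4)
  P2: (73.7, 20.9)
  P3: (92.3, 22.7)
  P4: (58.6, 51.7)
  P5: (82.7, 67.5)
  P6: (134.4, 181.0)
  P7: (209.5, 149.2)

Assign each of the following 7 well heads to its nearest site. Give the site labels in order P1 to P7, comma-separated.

Z-19, Z-15, Z-15, Z-15, Z-15, Z-19, Z-18

P1 → Z-19 (d²=17204.20)
P2 → Z-15 (d²=5280.82)
P3 → Z-15 (d²=4522.66)
P4 → Z-15 (d²=2910.85)
P5 → Z-15 (d²=696.10)
P6 → Z-19 (d²=788.00)
P7 → Z-18 (d²=2993.57)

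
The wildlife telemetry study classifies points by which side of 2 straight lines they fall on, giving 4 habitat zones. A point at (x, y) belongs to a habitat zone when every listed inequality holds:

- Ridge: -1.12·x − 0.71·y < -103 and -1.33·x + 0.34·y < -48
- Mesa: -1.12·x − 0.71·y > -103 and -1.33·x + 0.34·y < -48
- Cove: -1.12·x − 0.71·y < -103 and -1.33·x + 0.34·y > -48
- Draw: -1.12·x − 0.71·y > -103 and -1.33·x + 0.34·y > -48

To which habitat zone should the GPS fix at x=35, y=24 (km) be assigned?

Draw

-1.12·35 − 0.71·24 = -56.240, which is > -103
-1.33·35 + 0.34·24 = -38.390, which is > -48
This sign pattern matches Draw.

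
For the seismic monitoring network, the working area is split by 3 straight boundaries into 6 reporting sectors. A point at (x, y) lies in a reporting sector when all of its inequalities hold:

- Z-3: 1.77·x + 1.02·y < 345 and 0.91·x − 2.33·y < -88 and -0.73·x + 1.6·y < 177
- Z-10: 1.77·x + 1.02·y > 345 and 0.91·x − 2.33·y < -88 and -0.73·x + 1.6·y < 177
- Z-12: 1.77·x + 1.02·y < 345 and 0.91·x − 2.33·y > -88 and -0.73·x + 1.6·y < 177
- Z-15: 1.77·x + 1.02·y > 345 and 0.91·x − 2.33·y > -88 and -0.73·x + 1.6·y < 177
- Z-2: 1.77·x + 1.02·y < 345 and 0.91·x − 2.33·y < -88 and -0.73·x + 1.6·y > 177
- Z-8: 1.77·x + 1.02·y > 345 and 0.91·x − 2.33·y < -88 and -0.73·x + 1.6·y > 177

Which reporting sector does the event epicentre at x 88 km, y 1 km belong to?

1.77·88 + 1.02·1 = 156.780, which is < 345
0.91·88 − 2.33·1 = 77.750, which is > -88
-0.73·88 + 1.6·1 = -62.640, which is < 177
This sign pattern matches Z-12.

Z-12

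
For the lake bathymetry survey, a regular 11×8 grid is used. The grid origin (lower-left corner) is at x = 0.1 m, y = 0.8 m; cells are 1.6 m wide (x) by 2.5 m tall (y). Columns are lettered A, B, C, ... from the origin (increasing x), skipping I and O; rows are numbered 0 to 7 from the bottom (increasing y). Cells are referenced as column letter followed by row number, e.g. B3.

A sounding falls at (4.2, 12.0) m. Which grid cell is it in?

C4

Column index: ⌊(4.2 − 0.1) / 1.6⌋ = ⌊2.562⌋ = 2 → column C
Row offset from origin: ⌊(12.0 − 0.8) / 2.5⌋ = ⌊4.480⌋ = 4 → row 4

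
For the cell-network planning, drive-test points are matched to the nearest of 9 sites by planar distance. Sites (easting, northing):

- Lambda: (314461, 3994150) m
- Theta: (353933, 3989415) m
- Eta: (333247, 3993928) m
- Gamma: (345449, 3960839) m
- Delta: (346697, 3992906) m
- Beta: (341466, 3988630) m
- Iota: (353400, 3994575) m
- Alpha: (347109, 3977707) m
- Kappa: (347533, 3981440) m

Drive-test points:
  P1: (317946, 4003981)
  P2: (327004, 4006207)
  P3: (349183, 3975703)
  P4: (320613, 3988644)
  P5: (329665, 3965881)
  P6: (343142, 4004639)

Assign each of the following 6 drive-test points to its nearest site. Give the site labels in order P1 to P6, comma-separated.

Lambda, Eta, Alpha, Lambda, Gamma, Delta

P1 → Lambda (d²=108793786.00)
P2 → Eta (d²=189748890.00)
P3 → Alpha (d²=8317492.00)
P4 → Lambda (d²=68163140.00)
P5 → Gamma (d²=274556420.00)
P6 → Delta (d²=150301314.00)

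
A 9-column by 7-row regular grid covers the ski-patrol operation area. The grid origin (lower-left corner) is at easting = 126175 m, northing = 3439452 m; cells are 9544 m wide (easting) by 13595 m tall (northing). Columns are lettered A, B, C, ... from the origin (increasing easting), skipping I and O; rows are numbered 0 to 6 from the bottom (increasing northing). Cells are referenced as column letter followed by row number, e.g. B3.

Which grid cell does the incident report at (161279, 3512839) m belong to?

Column index: ⌊(161279 − 126175) / 9544⌋ = ⌊3.678⌋ = 3 → column D
Row offset from origin: ⌊(3512839 − 3439452) / 13595⌋ = ⌊5.398⌋ = 5 → row 5

D5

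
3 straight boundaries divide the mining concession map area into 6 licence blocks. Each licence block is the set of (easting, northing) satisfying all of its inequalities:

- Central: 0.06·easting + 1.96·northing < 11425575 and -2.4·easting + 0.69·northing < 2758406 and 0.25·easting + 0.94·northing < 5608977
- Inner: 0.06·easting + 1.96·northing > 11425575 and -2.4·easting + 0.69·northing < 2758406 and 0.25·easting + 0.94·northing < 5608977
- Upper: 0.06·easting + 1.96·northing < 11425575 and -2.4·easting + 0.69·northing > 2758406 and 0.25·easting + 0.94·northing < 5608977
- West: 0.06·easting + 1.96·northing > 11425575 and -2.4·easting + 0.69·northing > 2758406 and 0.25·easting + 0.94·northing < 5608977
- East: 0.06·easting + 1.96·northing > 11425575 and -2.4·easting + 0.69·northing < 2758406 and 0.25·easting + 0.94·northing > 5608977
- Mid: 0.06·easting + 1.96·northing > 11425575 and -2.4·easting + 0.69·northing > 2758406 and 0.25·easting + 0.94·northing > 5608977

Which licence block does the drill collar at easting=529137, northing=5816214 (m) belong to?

Inner

0.06·529137 + 1.96·5816214 = 11431527.660, which is > 11425575
-2.4·529137 + 0.69·5816214 = 2743258.860, which is < 2758406
0.25·529137 + 0.94·5816214 = 5599525.410, which is < 5608977
This sign pattern matches Inner.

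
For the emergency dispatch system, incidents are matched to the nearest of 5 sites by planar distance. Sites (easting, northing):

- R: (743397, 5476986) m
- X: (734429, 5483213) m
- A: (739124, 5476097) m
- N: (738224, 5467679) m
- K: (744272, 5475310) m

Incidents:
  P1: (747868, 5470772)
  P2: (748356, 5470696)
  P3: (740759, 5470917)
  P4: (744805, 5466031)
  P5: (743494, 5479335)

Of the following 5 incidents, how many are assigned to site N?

P1 → K
P2 → K
P3 → N
P4 → N
P5 → R
2 of the 5 go to N.

2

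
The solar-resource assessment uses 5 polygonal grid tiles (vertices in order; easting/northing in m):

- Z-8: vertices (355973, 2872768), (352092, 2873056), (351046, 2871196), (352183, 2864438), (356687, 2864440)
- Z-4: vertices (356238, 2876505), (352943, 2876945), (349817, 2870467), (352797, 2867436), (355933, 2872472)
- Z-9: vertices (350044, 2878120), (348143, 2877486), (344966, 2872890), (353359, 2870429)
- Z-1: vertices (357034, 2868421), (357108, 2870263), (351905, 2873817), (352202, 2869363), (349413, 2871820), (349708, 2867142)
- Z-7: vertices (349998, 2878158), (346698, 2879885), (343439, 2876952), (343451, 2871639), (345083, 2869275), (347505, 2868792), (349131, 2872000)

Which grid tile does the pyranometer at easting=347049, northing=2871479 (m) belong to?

Cast a ray rightward from (347049, 2871479). For each polygon, the edges (by vertex number in listed order) whose endpoints lie on opposite sides of northing = 2871479, where each meets that height, and whether that is right or left of the point:
Z-8: 2–3 at easting≈351205.1 (right), 5–1 at easting≈356083.5 (right) → 2 crossings.
Z-4: 2–3 at easting≈350305.3 (right), 4–5 at easting≈355314.6 (right) → 2 crossings.
Z-9: 3–4 at easting≈349778.1 (right), 4–1 at easting≈352906.4 (right) → 2 crossings.
Z-1: 2–3 at easting≈355327.8 (right), 3–4 at easting≈352060.9 (right), 4–5 at easting≈349800.1 (right), 5–6 at easting≈349434.5 (right) → 4 crossings.
Z-7: 4–5 at easting≈343561.5 (left), 6–7 at easting≈348866.9 (right) → 1 crossing.
Only Z-7 has an odd count, so the point is inside Z-7.

Z-7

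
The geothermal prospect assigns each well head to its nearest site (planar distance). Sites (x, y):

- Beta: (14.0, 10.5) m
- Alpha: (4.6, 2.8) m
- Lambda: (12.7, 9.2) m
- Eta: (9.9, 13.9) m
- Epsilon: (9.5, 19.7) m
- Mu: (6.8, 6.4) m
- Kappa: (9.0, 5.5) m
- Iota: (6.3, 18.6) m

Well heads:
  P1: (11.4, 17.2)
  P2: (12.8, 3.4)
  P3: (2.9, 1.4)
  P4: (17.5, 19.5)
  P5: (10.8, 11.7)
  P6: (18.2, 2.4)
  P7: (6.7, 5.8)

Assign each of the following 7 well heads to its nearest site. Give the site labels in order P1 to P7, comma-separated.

Epsilon, Kappa, Alpha, Epsilon, Eta, Lambda, Mu

P1 → Epsilon (d²=9.86)
P2 → Kappa (d²=18.85)
P3 → Alpha (d²=4.85)
P4 → Epsilon (d²=64.04)
P5 → Eta (d²=5.65)
P6 → Lambda (d²=76.49)
P7 → Mu (d²=0.37)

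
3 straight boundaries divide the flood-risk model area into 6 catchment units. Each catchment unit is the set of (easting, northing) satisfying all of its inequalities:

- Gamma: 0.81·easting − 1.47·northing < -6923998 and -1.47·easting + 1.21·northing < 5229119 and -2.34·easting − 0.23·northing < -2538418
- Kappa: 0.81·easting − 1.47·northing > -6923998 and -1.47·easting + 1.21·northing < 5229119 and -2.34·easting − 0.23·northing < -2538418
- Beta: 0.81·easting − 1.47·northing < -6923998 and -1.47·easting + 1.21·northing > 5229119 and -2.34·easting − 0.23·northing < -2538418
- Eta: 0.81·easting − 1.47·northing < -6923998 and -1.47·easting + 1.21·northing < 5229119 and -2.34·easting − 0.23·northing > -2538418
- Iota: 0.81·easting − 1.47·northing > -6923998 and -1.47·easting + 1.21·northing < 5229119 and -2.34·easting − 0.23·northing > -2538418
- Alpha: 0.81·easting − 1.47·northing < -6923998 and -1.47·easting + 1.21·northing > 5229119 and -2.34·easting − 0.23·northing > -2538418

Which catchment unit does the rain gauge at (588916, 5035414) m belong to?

Eta

0.81·588916 − 1.47·5035414 = -6925036.620, which is < -6923998
-1.47·588916 + 1.21·5035414 = 5227144.420, which is < 5229119
-2.34·588916 − 0.23·5035414 = -2536208.660, which is > -2538418
This sign pattern matches Eta.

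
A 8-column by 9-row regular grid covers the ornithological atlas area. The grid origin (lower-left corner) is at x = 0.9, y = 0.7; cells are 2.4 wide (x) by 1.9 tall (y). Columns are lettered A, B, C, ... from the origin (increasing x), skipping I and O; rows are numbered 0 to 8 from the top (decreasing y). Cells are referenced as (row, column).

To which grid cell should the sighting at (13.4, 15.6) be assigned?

Column index: ⌊(13.4 − 0.9) / 2.4⌋ = ⌊5.208⌋ = 5 → column F
Row offset from origin: ⌊(15.6 − 0.7) / 1.9⌋ = ⌊7.842⌋ = 7 → row 1 (counted from top)

(1, F)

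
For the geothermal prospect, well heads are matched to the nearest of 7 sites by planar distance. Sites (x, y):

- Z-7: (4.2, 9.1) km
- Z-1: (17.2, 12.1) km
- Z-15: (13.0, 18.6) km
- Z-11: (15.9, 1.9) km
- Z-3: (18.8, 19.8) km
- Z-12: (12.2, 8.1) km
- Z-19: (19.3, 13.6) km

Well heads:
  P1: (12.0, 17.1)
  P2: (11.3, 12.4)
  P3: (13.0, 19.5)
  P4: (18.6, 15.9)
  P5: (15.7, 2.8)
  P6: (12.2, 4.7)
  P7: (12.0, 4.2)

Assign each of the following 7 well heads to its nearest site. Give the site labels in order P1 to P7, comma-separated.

P1 → Z-15 (d²=3.25)
P2 → Z-12 (d²=19.30)
P3 → Z-15 (d²=0.81)
P4 → Z-19 (d²=5.78)
P5 → Z-11 (d²=0.85)
P6 → Z-12 (d²=11.56)
P7 → Z-12 (d²=15.25)

Z-15, Z-12, Z-15, Z-19, Z-11, Z-12, Z-12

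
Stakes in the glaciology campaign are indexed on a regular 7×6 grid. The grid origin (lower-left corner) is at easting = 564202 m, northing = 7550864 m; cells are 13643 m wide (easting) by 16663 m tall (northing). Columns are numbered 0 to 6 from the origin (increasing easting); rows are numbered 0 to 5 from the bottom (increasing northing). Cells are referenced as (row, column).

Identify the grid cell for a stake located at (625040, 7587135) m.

Column index: ⌊(625040 − 564202) / 13643⌋ = ⌊4.459⌋ = 4
Row offset from origin: ⌊(7587135 − 7550864) / 16663⌋ = ⌊2.177⌋ = 2 → row 2

(2, 4)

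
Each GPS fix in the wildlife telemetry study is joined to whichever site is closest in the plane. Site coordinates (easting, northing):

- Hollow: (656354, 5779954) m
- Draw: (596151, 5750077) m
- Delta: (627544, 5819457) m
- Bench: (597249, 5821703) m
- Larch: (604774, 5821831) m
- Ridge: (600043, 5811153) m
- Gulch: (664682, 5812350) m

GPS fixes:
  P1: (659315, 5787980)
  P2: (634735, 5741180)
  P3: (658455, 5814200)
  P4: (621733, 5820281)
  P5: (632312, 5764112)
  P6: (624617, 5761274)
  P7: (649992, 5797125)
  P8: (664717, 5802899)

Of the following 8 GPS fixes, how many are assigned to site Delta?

1

P1 → Hollow
P2 → Draw
P3 → Gulch
P4 → Delta
P5 → Hollow
P6 → Draw
P7 → Hollow
P8 → Gulch
1 of the 8 goes to Delta.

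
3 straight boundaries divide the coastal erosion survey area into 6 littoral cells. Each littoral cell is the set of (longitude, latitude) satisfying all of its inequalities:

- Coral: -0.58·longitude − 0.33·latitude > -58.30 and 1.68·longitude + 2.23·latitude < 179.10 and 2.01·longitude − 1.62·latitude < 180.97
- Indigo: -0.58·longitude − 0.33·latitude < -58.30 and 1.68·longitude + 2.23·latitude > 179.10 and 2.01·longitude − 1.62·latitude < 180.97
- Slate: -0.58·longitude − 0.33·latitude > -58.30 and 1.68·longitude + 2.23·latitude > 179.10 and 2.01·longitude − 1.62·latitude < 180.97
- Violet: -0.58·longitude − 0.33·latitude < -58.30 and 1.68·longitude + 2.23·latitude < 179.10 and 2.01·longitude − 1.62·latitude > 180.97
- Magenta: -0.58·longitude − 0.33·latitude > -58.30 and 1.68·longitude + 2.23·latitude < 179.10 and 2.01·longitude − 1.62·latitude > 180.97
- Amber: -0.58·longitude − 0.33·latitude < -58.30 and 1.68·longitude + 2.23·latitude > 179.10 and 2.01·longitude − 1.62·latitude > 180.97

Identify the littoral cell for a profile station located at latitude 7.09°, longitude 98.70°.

Amber

-0.58·98.70 − 0.33·7.09 = -59.586, which is < -58.30
1.68·98.70 + 2.23·7.09 = 181.627, which is > 179.10
2.01·98.70 − 1.62·7.09 = 186.901, which is > 180.97
This sign pattern matches Amber.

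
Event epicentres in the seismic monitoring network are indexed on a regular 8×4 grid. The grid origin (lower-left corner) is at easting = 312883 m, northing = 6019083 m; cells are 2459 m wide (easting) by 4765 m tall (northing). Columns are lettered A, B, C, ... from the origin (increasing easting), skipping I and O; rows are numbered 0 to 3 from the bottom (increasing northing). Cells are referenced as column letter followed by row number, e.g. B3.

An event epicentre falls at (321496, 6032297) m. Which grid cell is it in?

Column index: ⌊(321496 − 312883) / 2459⌋ = ⌊3.503⌋ = 3 → column D
Row offset from origin: ⌊(6032297 − 6019083) / 4765⌋ = ⌊2.773⌋ = 2 → row 2

D2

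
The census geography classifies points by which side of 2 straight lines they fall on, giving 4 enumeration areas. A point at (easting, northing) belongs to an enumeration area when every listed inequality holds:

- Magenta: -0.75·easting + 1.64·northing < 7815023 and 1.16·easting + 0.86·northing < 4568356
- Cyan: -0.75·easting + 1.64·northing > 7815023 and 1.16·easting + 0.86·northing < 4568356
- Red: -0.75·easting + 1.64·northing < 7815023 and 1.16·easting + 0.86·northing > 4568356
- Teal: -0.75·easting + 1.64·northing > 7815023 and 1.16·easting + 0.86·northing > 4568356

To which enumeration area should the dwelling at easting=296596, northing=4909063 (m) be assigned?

Cyan

-0.75·296596 + 1.64·4909063 = 7828416.320, which is > 7815023
1.16·296596 + 0.86·4909063 = 4565845.540, which is < 4568356
This sign pattern matches Cyan.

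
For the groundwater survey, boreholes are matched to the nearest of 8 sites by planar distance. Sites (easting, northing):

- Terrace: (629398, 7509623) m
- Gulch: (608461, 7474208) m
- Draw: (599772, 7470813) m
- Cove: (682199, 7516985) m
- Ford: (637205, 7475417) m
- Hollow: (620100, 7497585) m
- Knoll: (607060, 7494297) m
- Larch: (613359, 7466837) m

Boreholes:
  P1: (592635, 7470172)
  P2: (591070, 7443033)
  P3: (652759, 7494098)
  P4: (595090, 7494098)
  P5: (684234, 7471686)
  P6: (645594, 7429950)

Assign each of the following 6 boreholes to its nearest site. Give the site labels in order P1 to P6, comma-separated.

Draw, Draw, Ford, Knoll, Cove, Ford

P1 → Draw (d²=51347650.00)
P2 → Draw (d²=847453204.00)
P3 → Ford (d²=590906677.00)
P4 → Knoll (d²=143320501.00)
P5 → Cove (d²=2056140626.00)
P6 → Ford (d²=2137623410.00)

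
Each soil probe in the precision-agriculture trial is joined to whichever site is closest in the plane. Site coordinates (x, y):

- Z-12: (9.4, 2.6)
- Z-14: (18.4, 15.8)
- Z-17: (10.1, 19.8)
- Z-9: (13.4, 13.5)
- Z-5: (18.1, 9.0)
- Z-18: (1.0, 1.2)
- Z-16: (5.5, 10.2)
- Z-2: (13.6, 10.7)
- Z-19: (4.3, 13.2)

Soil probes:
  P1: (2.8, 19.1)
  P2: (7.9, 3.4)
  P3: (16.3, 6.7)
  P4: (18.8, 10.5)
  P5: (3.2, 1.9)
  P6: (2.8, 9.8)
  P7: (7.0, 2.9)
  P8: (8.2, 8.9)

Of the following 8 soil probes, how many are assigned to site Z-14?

0

P1 → Z-19
P2 → Z-12
P3 → Z-5
P4 → Z-5
P5 → Z-18
P6 → Z-16
P7 → Z-12
P8 → Z-16
0 of the 8 go to Z-14.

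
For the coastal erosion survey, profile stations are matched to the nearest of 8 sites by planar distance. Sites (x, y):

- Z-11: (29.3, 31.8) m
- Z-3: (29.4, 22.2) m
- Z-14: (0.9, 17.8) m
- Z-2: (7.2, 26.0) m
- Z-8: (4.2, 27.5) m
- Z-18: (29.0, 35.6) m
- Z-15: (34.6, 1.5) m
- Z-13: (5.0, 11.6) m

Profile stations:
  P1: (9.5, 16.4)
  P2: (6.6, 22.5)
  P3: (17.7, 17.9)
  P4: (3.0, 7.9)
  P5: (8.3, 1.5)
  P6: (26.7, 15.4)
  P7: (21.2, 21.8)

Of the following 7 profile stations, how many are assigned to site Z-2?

P1 → Z-13
P2 → Z-2
P3 → Z-3
P4 → Z-13
P5 → Z-13
P6 → Z-3
P7 → Z-3
1 of the 7 goes to Z-2.

1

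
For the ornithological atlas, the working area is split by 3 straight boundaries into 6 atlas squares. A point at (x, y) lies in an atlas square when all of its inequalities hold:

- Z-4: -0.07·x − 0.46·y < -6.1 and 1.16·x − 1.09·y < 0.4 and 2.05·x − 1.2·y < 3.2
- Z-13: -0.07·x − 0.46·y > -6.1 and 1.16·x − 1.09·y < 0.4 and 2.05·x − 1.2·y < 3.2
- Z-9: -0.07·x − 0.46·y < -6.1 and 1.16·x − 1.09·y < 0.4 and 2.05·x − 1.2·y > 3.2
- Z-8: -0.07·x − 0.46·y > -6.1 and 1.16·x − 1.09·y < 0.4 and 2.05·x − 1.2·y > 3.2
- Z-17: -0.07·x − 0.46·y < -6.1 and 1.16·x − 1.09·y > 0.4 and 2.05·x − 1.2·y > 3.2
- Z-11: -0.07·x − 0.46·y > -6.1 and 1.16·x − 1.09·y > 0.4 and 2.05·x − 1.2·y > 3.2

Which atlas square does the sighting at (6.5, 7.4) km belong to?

Z-8

-0.07·6.5 − 0.46·7.4 = -3.859, which is > -6.1
1.16·6.5 − 1.09·7.4 = -0.526, which is < 0.4
2.05·6.5 − 1.2·7.4 = 4.445, which is > 3.2
This sign pattern matches Z-8.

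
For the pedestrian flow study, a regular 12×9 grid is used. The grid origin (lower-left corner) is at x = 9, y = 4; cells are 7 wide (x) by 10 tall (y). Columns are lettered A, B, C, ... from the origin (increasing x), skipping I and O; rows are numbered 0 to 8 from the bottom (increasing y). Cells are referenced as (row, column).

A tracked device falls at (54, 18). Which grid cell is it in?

(1, G)

Column index: ⌊(54 − 9) / 7⌋ = ⌊6.429⌋ = 6 → column G
Row offset from origin: ⌊(18 − 4) / 10⌋ = ⌊1.400⌋ = 1 → row 1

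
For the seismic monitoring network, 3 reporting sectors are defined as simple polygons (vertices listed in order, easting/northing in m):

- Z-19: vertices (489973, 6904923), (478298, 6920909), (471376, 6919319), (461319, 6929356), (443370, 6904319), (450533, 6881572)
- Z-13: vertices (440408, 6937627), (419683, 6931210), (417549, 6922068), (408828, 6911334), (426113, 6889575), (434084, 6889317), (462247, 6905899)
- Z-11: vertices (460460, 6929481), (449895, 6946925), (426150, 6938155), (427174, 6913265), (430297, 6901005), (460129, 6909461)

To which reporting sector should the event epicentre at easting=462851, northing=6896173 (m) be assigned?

Cast a ray rightward from (462851, 6896173). For each polygon, the edges (by vertex number in listed order) whose endpoints lie on opposite sides of northing = 6896173, where each meets that height, and whether that is right or left of the point:
Z-19: 5–6 at easting≈445935.2 (left), 6–1 at easting≈475194.2 (right) → 1 crossing.
Z-13: 4–5 at easting≈420871.7 (left), 6–7 at easting≈445728.3 (left) → 0 crossings.
Z-11: no edge straddles that height → 0 crossings.
Only Z-19 has an odd count, so the point is inside Z-19.

Z-19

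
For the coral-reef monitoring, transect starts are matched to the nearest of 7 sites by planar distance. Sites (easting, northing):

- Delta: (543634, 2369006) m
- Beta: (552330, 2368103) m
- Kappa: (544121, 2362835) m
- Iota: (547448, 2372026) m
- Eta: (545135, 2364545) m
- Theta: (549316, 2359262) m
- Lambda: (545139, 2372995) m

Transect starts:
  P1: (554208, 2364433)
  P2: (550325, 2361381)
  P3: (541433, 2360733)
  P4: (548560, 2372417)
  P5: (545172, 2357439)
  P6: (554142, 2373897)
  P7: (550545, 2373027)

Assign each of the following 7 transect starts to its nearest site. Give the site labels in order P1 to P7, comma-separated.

P1 → Beta (d²=16995784.00)
P2 → Theta (d²=5508242.00)
P3 → Kappa (d²=11643748.00)
P4 → Iota (d²=1389425.00)
P5 → Theta (d²=20496065.00)
P6 → Beta (d²=36853780.00)
P7 → Iota (d²=10593410.00)

Beta, Theta, Kappa, Iota, Theta, Beta, Iota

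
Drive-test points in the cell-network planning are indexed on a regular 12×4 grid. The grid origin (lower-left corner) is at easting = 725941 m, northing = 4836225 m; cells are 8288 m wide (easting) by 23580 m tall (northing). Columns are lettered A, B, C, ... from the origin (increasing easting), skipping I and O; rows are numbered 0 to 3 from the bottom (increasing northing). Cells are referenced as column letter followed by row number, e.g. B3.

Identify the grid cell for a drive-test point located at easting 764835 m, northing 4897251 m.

E2

Column index: ⌊(764835 − 725941) / 8288⌋ = ⌊4.693⌋ = 4 → column E
Row offset from origin: ⌊(4897251 − 4836225) / 23580⌋ = ⌊2.588⌋ = 2 → row 2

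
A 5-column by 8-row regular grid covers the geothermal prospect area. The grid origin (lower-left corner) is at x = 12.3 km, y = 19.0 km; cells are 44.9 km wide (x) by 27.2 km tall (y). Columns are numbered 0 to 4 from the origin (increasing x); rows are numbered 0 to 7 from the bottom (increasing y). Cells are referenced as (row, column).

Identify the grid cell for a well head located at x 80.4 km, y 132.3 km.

Column index: ⌊(80.4 − 12.3) / 44.9⌋ = ⌊1.517⌋ = 1
Row offset from origin: ⌊(132.3 − 19.0) / 27.2⌋ = ⌊4.165⌋ = 4 → row 4

(4, 1)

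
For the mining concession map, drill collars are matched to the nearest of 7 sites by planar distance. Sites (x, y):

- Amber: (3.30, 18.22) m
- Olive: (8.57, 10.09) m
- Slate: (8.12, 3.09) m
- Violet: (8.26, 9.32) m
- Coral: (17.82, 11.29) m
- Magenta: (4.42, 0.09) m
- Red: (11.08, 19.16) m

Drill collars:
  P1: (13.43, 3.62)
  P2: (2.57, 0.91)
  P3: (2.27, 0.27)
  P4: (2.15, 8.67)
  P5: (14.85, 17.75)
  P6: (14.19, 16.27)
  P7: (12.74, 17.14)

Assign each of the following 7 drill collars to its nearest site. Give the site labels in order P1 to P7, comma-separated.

Slate, Magenta, Magenta, Violet, Red, Red, Red

P1 → Slate (d²=28.48)
P2 → Magenta (d²=4.09)
P3 → Magenta (d²=4.65)
P4 → Violet (d²=37.75)
P5 → Red (d²=16.20)
P6 → Red (d²=18.02)
P7 → Red (d²=6.84)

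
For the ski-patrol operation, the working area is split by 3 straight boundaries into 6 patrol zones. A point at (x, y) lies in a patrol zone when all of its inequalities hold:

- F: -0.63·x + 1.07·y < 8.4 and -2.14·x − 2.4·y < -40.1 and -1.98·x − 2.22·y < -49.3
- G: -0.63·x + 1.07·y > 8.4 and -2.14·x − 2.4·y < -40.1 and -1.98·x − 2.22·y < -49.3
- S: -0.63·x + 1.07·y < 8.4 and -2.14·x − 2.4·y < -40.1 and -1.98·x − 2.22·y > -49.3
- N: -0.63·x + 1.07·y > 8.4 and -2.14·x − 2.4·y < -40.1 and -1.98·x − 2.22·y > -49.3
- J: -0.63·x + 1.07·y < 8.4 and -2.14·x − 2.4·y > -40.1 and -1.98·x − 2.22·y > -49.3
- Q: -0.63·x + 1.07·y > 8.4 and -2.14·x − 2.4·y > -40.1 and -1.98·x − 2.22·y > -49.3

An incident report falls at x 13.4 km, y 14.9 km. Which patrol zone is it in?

F

-0.63·13.4 + 1.07·14.9 = 7.501, which is < 8.4
-2.14·13.4 − 2.4·14.9 = -64.436, which is < -40.1
-1.98·13.4 − 2.22·14.9 = -59.610, which is < -49.3
This sign pattern matches F.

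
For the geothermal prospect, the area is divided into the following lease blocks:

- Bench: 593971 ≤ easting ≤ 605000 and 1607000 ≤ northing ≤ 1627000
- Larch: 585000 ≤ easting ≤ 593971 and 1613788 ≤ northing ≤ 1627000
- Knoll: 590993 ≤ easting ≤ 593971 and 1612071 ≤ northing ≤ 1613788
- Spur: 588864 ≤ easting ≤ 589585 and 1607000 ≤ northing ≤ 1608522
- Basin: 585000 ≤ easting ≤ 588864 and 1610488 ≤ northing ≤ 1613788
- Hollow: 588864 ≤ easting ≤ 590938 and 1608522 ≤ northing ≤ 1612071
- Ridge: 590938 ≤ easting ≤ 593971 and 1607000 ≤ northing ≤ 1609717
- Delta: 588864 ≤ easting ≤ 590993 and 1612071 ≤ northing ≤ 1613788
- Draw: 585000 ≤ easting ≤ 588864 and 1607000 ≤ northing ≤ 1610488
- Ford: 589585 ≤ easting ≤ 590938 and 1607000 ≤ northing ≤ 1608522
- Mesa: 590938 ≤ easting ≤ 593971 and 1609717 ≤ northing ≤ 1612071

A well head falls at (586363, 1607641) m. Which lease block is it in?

The point has easting = 586363 and northing = 1607641.
Only Draw satisfies 585000 ≤ easting ≤ 588864 and 1607000 ≤ northing ≤ 1610488.

Draw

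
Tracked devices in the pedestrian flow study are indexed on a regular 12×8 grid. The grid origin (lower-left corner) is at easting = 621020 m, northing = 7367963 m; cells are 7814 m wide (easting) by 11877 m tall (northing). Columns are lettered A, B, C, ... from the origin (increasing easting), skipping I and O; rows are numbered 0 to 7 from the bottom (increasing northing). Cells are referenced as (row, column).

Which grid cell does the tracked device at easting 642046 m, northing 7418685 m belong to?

(4, C)

Column index: ⌊(642046 − 621020) / 7814⌋ = ⌊2.691⌋ = 2 → column C
Row offset from origin: ⌊(7418685 − 7367963) / 11877⌋ = ⌊4.271⌋ = 4 → row 4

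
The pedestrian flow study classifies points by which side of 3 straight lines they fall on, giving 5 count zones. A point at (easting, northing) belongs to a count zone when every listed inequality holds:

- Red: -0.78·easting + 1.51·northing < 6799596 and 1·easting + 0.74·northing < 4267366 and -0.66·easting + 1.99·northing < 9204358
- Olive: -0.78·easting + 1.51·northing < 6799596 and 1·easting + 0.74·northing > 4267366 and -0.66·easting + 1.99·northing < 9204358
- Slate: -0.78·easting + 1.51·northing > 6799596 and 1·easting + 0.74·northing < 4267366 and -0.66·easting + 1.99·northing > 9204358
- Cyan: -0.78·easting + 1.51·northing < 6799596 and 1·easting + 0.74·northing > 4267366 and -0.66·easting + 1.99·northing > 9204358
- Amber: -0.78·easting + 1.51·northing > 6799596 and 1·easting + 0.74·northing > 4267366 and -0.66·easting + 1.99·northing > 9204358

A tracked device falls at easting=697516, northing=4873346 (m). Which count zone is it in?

-0.78·697516 + 1.51·4873346 = 6814689.980, which is > 6799596
1·697516 + 0.74·4873346 = 4303792.040, which is > 4267366
-0.66·697516 + 1.99·4873346 = 9237597.980, which is > 9204358
This sign pattern matches Amber.

Amber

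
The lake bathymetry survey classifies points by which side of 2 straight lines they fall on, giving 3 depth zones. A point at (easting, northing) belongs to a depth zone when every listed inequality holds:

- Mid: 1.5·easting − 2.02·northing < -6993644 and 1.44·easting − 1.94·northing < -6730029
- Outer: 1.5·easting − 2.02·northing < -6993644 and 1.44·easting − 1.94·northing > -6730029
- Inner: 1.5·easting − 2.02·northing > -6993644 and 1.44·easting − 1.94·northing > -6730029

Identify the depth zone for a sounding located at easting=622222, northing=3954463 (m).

1.5·622222 − 2.02·3954463 = -7054682.260, which is < -6993644
1.44·622222 − 1.94·3954463 = -6775658.540, which is < -6730029
This sign pattern matches Mid.

Mid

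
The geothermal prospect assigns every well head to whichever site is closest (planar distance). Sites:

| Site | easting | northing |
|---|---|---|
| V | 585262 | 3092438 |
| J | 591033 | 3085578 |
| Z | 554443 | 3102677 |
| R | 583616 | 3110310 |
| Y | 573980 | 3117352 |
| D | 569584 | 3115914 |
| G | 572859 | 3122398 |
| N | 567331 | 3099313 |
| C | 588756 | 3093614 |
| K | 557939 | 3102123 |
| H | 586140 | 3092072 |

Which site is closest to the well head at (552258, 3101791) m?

Z

Squared distances to each site:
V: 1176742625.000; J: 1766361994.000; Z: 5559221.000; R: 1055897525.000; Y: 713990005.000; D: 499649405.000; G: 849049650.000; N: 233335813.000; C: 1398967333.000; K: 32383985.000; H: 1242448885.000.
Minimum at Z.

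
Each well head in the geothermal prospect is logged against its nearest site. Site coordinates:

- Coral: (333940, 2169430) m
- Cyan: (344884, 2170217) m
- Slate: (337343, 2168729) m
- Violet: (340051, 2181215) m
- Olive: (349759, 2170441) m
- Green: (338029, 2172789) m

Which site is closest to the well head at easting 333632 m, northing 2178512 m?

Violet

Squared distances to each site:
Coral: 82577588.000; Cyan: 195414529.000; Slate: 109478610.000; Violet: 48509770.000; Olive: 325221170.000; Green: 52086338.000.
Minimum at Violet.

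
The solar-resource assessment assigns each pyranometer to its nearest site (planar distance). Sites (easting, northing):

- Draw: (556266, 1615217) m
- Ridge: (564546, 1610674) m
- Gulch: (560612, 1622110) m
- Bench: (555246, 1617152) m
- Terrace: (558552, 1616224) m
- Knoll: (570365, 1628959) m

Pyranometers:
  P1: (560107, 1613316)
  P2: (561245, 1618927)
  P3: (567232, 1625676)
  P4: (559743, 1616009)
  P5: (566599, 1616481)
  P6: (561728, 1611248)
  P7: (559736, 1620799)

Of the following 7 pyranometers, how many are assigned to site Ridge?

2

P1 → Terrace
P2 → Gulch
P3 → Knoll
P4 → Terrace
P5 → Ridge
P6 → Ridge
P7 → Gulch
2 of the 7 go to Ridge.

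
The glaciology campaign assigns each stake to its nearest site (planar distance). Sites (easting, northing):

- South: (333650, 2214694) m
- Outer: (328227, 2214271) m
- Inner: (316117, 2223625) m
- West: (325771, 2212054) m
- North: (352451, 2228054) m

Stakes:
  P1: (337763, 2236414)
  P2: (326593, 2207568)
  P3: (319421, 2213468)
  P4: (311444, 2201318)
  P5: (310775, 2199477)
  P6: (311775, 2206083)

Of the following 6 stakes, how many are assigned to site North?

1

P1 → North
P2 → West
P3 → West
P4 → West
P5 → West
P6 → West
1 of the 6 goes to North.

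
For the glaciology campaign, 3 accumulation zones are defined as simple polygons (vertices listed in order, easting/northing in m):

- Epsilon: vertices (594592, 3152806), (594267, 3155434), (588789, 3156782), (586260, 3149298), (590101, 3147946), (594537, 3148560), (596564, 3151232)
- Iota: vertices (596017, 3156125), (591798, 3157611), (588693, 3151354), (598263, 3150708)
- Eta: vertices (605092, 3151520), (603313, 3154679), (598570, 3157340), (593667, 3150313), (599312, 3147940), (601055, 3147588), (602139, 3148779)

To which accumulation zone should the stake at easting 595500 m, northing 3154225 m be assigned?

Iota

Cast a ray rightward from (595500, 3154225). For each polygon, the edges (by vertex number in listed order) whose endpoints lie on opposite sides of northing = 3154225, where each meets that height, and whether that is right or left of the point:
Epsilon: 1–2 at easting≈594416.5 (left), 3–4 at easting≈587924.9 (left) → 0 crossings.
Iota: 2–3 at easting≈590117.7 (left), 4–1 at easting≈596804.8 (right) → 1 crossing.
Eta: 1–2 at easting≈603568.7 (right), 3–4 at easting≈596396.5 (right) → 2 crossings.
Only Iota has an odd count, so the point is inside Iota.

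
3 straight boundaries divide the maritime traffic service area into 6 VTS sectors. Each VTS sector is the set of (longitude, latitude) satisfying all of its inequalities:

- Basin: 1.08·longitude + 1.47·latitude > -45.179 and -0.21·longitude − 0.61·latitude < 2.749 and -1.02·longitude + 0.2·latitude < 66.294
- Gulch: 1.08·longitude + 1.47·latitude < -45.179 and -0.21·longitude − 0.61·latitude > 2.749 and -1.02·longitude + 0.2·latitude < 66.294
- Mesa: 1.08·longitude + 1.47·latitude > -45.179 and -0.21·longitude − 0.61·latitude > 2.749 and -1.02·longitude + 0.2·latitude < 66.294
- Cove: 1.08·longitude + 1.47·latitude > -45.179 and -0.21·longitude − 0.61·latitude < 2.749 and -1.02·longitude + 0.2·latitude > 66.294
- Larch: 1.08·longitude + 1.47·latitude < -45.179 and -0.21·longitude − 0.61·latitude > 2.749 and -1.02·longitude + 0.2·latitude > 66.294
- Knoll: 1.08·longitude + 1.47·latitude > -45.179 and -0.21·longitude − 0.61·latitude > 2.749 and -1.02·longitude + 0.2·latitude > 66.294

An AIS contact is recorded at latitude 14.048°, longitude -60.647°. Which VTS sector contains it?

1.08·-60.647 + 1.47·14.048 = -44.848, which is > -45.179
-0.21·-60.647 − 0.61·14.048 = 4.167, which is > 2.749
-1.02·-60.647 + 0.2·14.048 = 64.670, which is < 66.294
This sign pattern matches Mesa.

Mesa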